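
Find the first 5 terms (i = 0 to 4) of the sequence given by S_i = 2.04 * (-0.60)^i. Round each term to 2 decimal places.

This is a geometric sequence.
i=0: S_0 = 2.04 * (-0.6)^0 = 2.04
i=1: S_1 = 2.04 * (-0.6)^1 ≈ -1.22
i=2: S_2 = 2.04 * (-0.6)^2 ≈ 0.73
i=3: S_3 = 2.04 * (-0.6)^3 ≈ -0.44
i=4: S_4 = 2.04 * (-0.6)^4 ≈ 0.26
The first 5 terms are: [2.04, -1.22, 0.73, -0.44, 0.26]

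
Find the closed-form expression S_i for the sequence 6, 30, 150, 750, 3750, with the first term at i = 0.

Check ratios: 30 / 6 = 5.0
Common ratio r = 5.
First term a = 6.
Formula: S_i = 6 * 5^i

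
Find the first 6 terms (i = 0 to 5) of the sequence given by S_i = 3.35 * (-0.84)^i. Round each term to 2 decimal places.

This is a geometric sequence.
i=0: S_0 = 3.35 * (-0.84)^0 = 3.35
i=1: S_1 = 3.35 * (-0.84)^1 ≈ -2.81
i=2: S_2 = 3.35 * (-0.84)^2 ≈ 2.36
i=3: S_3 = 3.35 * (-0.84)^3 ≈ -1.99
i=4: S_4 = 3.35 * (-0.84)^4 ≈ 1.67
i=5: S_5 = 3.35 * (-0.84)^5 ≈ -1.4
The first 6 terms are: [3.35, -2.81, 2.36, -1.99, 1.67, -1.4]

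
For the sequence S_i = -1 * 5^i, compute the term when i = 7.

S_7 = -1 * 5^7 = -1 * 78125 = -78125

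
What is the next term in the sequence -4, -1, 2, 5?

Differences: -1 - -4 = 3
This is an arithmetic sequence with common difference d = 3.
Next term = 5 + 3 = 8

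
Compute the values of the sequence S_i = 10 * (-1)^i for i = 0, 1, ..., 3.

This is a geometric sequence.
i=0: S_0 = 10 * (-1)^0 = 10
i=1: S_1 = 10 * (-1)^1 = -10
i=2: S_2 = 10 * (-1)^2 = 10
i=3: S_3 = 10 * (-1)^3 = -10
The first 4 terms are: [10, -10, 10, -10]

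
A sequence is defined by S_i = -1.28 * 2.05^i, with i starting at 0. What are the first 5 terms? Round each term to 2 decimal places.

This is a geometric sequence.
i=0: S_0 = -1.28 * 2.05^0 = -1.28
i=1: S_1 = -1.28 * 2.05^1 ≈ -2.62
i=2: S_2 = -1.28 * 2.05^2 ≈ -5.38
i=3: S_3 = -1.28 * 2.05^3 ≈ -11.03
i=4: S_4 = -1.28 * 2.05^4 ≈ -22.61
The first 5 terms are: [-1.28, -2.62, -5.38, -11.03, -22.61]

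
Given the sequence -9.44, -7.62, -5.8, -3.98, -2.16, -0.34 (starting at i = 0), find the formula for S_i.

Check differences: -7.62 - -9.44 = 1.82
-5.8 - -7.62 = 1.82
Common difference d = 1.82.
First term a = -9.44.
Formula: S_i = -9.44 + 1.82*i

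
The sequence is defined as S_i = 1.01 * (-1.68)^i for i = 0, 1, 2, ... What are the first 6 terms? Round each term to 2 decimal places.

This is a geometric sequence.
i=0: S_0 = 1.01 * (-1.68)^0 = 1.01
i=1: S_1 = 1.01 * (-1.68)^1 ≈ -1.7
i=2: S_2 = 1.01 * (-1.68)^2 ≈ 2.85
i=3: S_3 = 1.01 * (-1.68)^3 ≈ -4.79
i=4: S_4 = 1.01 * (-1.68)^4 ≈ 8.05
i=5: S_5 = 1.01 * (-1.68)^5 ≈ -13.52
The first 6 terms are: [1.01, -1.7, 2.85, -4.79, 8.05, -13.52]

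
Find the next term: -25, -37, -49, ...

Differences: -37 - -25 = -12
This is an arithmetic sequence with common difference d = -12.
Next term = -49 + -12 = -61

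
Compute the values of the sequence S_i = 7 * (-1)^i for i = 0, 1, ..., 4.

This is a geometric sequence.
i=0: S_0 = 7 * (-1)^0 = 7
i=1: S_1 = 7 * (-1)^1 = -7
i=2: S_2 = 7 * (-1)^2 = 7
i=3: S_3 = 7 * (-1)^3 = -7
i=4: S_4 = 7 * (-1)^4 = 7
The first 5 terms are: [7, -7, 7, -7, 7]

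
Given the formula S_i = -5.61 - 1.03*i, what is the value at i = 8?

S_8 = -5.61 + -1.03*8 = -5.61 + -8.24 = -13.85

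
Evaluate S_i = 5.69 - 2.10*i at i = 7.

S_7 = 5.69 + -2.1*7 = 5.69 + -14.7 = -9.01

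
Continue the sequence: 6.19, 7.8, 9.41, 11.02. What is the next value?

Differences: 7.8 - 6.19 = 1.61
This is an arithmetic sequence with common difference d = 1.61.
Next term = 11.02 + 1.61 = 12.63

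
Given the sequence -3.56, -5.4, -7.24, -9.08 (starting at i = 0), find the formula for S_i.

Check differences: -5.4 - -3.56 = -1.84
-7.24 - -5.4 = -1.84
Common difference d = -1.84.
First term a = -3.56.
Formula: S_i = -3.56 - 1.84*i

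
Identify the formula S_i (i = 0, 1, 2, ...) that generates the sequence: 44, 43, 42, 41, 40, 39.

Check differences: 43 - 44 = -1
42 - 43 = -1
Common difference d = -1.
First term a = 44.
Formula: S_i = 44 - 1*i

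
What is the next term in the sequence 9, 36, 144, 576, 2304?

Ratios: 36 / 9 = 4.0
This is a geometric sequence with common ratio r = 4.
Next term = 2304 * 4 = 9216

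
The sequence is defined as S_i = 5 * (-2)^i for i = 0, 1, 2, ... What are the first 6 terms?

This is a geometric sequence.
i=0: S_0 = 5 * (-2)^0 = 5
i=1: S_1 = 5 * (-2)^1 = -10
i=2: S_2 = 5 * (-2)^2 = 20
i=3: S_3 = 5 * (-2)^3 = -40
i=4: S_4 = 5 * (-2)^4 = 80
i=5: S_5 = 5 * (-2)^5 = -160
The first 6 terms are: [5, -10, 20, -40, 80, -160]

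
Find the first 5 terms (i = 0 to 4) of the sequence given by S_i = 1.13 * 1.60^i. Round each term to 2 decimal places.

This is a geometric sequence.
i=0: S_0 = 1.13 * 1.6^0 = 1.13
i=1: S_1 = 1.13 * 1.6^1 ≈ 1.81
i=2: S_2 = 1.13 * 1.6^2 ≈ 2.89
i=3: S_3 = 1.13 * 1.6^3 ≈ 4.63
i=4: S_4 = 1.13 * 1.6^4 ≈ 7.41
The first 5 terms are: [1.13, 1.81, 2.89, 4.63, 7.41]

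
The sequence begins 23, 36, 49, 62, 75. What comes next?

Differences: 36 - 23 = 13
This is an arithmetic sequence with common difference d = 13.
Next term = 75 + 13 = 88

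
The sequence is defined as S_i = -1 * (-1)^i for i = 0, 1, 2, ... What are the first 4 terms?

This is a geometric sequence.
i=0: S_0 = -1 * (-1)^0 = -1
i=1: S_1 = -1 * (-1)^1 = 1
i=2: S_2 = -1 * (-1)^2 = -1
i=3: S_3 = -1 * (-1)^3 = 1
The first 4 terms are: [-1, 1, -1, 1]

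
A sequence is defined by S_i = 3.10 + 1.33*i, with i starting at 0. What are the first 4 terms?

This is an arithmetic sequence.
i=0: S_0 = 3.1 + 1.33*0 = 3.1
i=1: S_1 = 3.1 + 1.33*1 = 4.43
i=2: S_2 = 3.1 + 1.33*2 = 5.76
i=3: S_3 = 3.1 + 1.33*3 = 7.09
The first 4 terms are: [3.1, 4.43, 5.76, 7.09]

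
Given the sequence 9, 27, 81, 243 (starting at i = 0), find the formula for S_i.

Check ratios: 27 / 9 = 3.0
Common ratio r = 3.
First term a = 9.
Formula: S_i = 9 * 3^i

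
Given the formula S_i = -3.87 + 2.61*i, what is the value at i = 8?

S_8 = -3.87 + 2.61*8 = -3.87 + 20.88 = 17.01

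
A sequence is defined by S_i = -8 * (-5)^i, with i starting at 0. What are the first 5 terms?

This is a geometric sequence.
i=0: S_0 = -8 * (-5)^0 = -8
i=1: S_1 = -8 * (-5)^1 = 40
i=2: S_2 = -8 * (-5)^2 = -200
i=3: S_3 = -8 * (-5)^3 = 1000
i=4: S_4 = -8 * (-5)^4 = -5000
The first 5 terms are: [-8, 40, -200, 1000, -5000]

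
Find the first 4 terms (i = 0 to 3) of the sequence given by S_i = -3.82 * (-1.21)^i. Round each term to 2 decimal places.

This is a geometric sequence.
i=0: S_0 = -3.82 * (-1.21)^0 = -3.82
i=1: S_1 = -3.82 * (-1.21)^1 ≈ 4.62
i=2: S_2 = -3.82 * (-1.21)^2 ≈ -5.59
i=3: S_3 = -3.82 * (-1.21)^3 ≈ 6.77
The first 4 terms are: [-3.82, 4.62, -5.59, 6.77]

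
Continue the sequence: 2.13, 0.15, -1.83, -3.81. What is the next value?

Differences: 0.15 - 2.13 = -1.98
This is an arithmetic sequence with common difference d = -1.98.
Next term = -3.81 + -1.98 = -5.79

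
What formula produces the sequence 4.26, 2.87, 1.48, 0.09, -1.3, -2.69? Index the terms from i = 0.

Check differences: 2.87 - 4.26 = -1.39
1.48 - 2.87 = -1.39
Common difference d = -1.39.
First term a = 4.26.
Formula: S_i = 4.26 - 1.39*i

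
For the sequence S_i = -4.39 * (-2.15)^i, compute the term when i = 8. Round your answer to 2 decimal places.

S_8 = -4.39 * (-2.15)^8 ≈ -4.39 * 456.5703 ≈ -2004.34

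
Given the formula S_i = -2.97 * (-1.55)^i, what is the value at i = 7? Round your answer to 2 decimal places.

S_7 = -2.97 * (-1.55)^7 ≈ -2.97 * -21.4942 ≈ 63.84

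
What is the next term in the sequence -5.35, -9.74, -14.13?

Differences: -9.74 - -5.35 = -4.39
This is an arithmetic sequence with common difference d = -4.39.
Next term = -14.13 + -4.39 = -18.52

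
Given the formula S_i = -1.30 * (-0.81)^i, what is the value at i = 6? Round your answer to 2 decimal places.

S_6 = -1.3 * (-0.81)^6 ≈ -1.3 * 0.2824 ≈ -0.37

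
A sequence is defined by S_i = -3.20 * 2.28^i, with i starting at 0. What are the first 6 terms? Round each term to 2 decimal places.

This is a geometric sequence.
i=0: S_0 = -3.2 * 2.28^0 = -3.2
i=1: S_1 = -3.2 * 2.28^1 ≈ -7.3
i=2: S_2 = -3.2 * 2.28^2 ≈ -16.63
i=3: S_3 = -3.2 * 2.28^3 ≈ -37.93
i=4: S_4 = -3.2 * 2.28^4 ≈ -86.47
i=5: S_5 = -3.2 * 2.28^5 ≈ -197.16
The first 6 terms are: [-3.2, -7.3, -16.63, -37.93, -86.47, -197.16]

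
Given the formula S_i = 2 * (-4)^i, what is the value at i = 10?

S_10 = 2 * (-4)^10 = 2 * 1048576 = 2097152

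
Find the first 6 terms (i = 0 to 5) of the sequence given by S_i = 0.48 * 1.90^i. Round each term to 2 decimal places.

This is a geometric sequence.
i=0: S_0 = 0.48 * 1.9^0 = 0.48
i=1: S_1 = 0.48 * 1.9^1 ≈ 0.91
i=2: S_2 = 0.48 * 1.9^2 ≈ 1.73
i=3: S_3 = 0.48 * 1.9^3 ≈ 3.29
i=4: S_4 = 0.48 * 1.9^4 ≈ 6.26
i=5: S_5 = 0.48 * 1.9^5 ≈ 11.89
The first 6 terms are: [0.48, 0.91, 1.73, 3.29, 6.26, 11.89]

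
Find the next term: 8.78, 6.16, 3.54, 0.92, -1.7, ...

Differences: 6.16 - 8.78 = -2.62
This is an arithmetic sequence with common difference d = -2.62.
Next term = -1.7 + -2.62 = -4.32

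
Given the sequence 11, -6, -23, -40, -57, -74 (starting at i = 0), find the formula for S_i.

Check differences: -6 - 11 = -17
-23 - -6 = -17
Common difference d = -17.
First term a = 11.
Formula: S_i = 11 - 17*i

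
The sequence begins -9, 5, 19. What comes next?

Differences: 5 - -9 = 14
This is an arithmetic sequence with common difference d = 14.
Next term = 19 + 14 = 33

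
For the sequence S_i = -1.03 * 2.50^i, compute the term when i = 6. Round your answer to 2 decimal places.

S_6 = -1.03 * 2.5^6 ≈ -1.03 * 244.1406 ≈ -251.46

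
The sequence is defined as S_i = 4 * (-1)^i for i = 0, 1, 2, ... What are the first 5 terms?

This is a geometric sequence.
i=0: S_0 = 4 * (-1)^0 = 4
i=1: S_1 = 4 * (-1)^1 = -4
i=2: S_2 = 4 * (-1)^2 = 4
i=3: S_3 = 4 * (-1)^3 = -4
i=4: S_4 = 4 * (-1)^4 = 4
The first 5 terms are: [4, -4, 4, -4, 4]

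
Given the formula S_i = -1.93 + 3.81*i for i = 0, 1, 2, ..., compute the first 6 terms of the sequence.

This is an arithmetic sequence.
i=0: S_0 = -1.93 + 3.81*0 = -1.93
i=1: S_1 = -1.93 + 3.81*1 = 1.88
i=2: S_2 = -1.93 + 3.81*2 = 5.69
i=3: S_3 = -1.93 + 3.81*3 = 9.5
i=4: S_4 = -1.93 + 3.81*4 = 13.31
i=5: S_5 = -1.93 + 3.81*5 = 17.12
The first 6 terms are: [-1.93, 1.88, 5.69, 9.5, 13.31, 17.12]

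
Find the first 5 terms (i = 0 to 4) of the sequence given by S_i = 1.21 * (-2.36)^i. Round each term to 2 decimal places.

This is a geometric sequence.
i=0: S_0 = 1.21 * (-2.36)^0 = 1.21
i=1: S_1 = 1.21 * (-2.36)^1 ≈ -2.86
i=2: S_2 = 1.21 * (-2.36)^2 ≈ 6.74
i=3: S_3 = 1.21 * (-2.36)^3 ≈ -15.9
i=4: S_4 = 1.21 * (-2.36)^4 ≈ 37.53
The first 5 terms are: [1.21, -2.86, 6.74, -15.9, 37.53]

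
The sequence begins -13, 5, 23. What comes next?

Differences: 5 - -13 = 18
This is an arithmetic sequence with common difference d = 18.
Next term = 23 + 18 = 41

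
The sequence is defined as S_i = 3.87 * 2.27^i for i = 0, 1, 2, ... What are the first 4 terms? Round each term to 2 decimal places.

This is a geometric sequence.
i=0: S_0 = 3.87 * 2.27^0 = 3.87
i=1: S_1 = 3.87 * 2.27^1 ≈ 8.78
i=2: S_2 = 3.87 * 2.27^2 ≈ 19.94
i=3: S_3 = 3.87 * 2.27^3 ≈ 45.27
The first 4 terms are: [3.87, 8.78, 19.94, 45.27]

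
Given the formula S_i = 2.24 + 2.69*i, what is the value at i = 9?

S_9 = 2.24 + 2.69*9 = 2.24 + 24.21 = 26.45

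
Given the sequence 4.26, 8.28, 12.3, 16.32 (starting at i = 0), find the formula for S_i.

Check differences: 8.28 - 4.26 = 4.02
12.3 - 8.28 = 4.02
Common difference d = 4.02.
First term a = 4.26.
Formula: S_i = 4.26 + 4.02*i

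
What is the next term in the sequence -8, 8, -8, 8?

Ratios: 8 / -8 = -1.0
This is a geometric sequence with common ratio r = -1.
Next term = 8 * -1 = -8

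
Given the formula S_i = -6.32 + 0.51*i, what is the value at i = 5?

S_5 = -6.32 + 0.51*5 = -6.32 + 2.55 = -3.77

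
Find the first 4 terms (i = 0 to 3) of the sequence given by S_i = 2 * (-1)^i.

This is a geometric sequence.
i=0: S_0 = 2 * (-1)^0 = 2
i=1: S_1 = 2 * (-1)^1 = -2
i=2: S_2 = 2 * (-1)^2 = 2
i=3: S_3 = 2 * (-1)^3 = -2
The first 4 terms are: [2, -2, 2, -2]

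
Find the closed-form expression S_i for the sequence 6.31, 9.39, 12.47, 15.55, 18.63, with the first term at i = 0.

Check differences: 9.39 - 6.31 = 3.08
12.47 - 9.39 = 3.08
Common difference d = 3.08.
First term a = 6.31.
Formula: S_i = 6.31 + 3.08*i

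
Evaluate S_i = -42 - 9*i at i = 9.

S_9 = -42 + -9*9 = -42 + -81 = -123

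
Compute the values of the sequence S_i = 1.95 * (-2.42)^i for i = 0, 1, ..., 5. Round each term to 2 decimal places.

This is a geometric sequence.
i=0: S_0 = 1.95 * (-2.42)^0 = 1.95
i=1: S_1 = 1.95 * (-2.42)^1 ≈ -4.72
i=2: S_2 = 1.95 * (-2.42)^2 ≈ 11.42
i=3: S_3 = 1.95 * (-2.42)^3 ≈ -27.64
i=4: S_4 = 1.95 * (-2.42)^4 ≈ 66.88
i=5: S_5 = 1.95 * (-2.42)^5 ≈ -161.85
The first 6 terms are: [1.95, -4.72, 11.42, -27.64, 66.88, -161.85]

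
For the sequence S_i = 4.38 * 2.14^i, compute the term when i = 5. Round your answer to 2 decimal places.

S_5 = 4.38 * 2.14^5 ≈ 4.38 * 44.8817 ≈ 196.58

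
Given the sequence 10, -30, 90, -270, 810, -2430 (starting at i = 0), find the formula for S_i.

Check ratios: -30 / 10 = -3.0
Common ratio r = -3.
First term a = 10.
Formula: S_i = 10 * (-3)^i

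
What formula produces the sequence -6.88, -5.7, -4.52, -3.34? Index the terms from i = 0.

Check differences: -5.7 - -6.88 = 1.18
-4.52 - -5.7 = 1.18
Common difference d = 1.18.
First term a = -6.88.
Formula: S_i = -6.88 + 1.18*i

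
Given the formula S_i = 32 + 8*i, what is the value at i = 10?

S_10 = 32 + 8*10 = 32 + 80 = 112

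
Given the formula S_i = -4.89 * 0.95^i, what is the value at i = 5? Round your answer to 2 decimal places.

S_5 = -4.89 * 0.95^5 ≈ -4.89 * 0.7738 ≈ -3.78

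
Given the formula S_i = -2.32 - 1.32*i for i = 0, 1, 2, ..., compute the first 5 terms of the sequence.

This is an arithmetic sequence.
i=0: S_0 = -2.32 + -1.32*0 = -2.32
i=1: S_1 = -2.32 + -1.32*1 = -3.64
i=2: S_2 = -2.32 + -1.32*2 = -4.96
i=3: S_3 = -2.32 + -1.32*3 = -6.28
i=4: S_4 = -2.32 + -1.32*4 = -7.6
The first 5 terms are: [-2.32, -3.64, -4.96, -6.28, -7.6]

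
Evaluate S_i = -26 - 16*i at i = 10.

S_10 = -26 + -16*10 = -26 + -160 = -186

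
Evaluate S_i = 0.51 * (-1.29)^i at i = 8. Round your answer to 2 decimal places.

S_8 = 0.51 * (-1.29)^8 ≈ 0.51 * 7.6686 ≈ 3.91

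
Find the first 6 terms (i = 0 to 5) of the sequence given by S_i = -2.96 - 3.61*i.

This is an arithmetic sequence.
i=0: S_0 = -2.96 + -3.61*0 = -2.96
i=1: S_1 = -2.96 + -3.61*1 = -6.57
i=2: S_2 = -2.96 + -3.61*2 = -10.18
i=3: S_3 = -2.96 + -3.61*3 = -13.79
i=4: S_4 = -2.96 + -3.61*4 = -17.4
i=5: S_5 = -2.96 + -3.61*5 = -21.01
The first 6 terms are: [-2.96, -6.57, -10.18, -13.79, -17.4, -21.01]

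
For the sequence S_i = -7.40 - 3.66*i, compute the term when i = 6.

S_6 = -7.4 + -3.66*6 = -7.4 + -21.96 = -29.36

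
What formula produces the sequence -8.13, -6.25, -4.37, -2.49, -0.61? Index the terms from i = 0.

Check differences: -6.25 - -8.13 = 1.88
-4.37 - -6.25 = 1.88
Common difference d = 1.88.
First term a = -8.13.
Formula: S_i = -8.13 + 1.88*i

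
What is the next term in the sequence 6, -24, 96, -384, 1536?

Ratios: -24 / 6 = -4.0
This is a geometric sequence with common ratio r = -4.
Next term = 1536 * -4 = -6144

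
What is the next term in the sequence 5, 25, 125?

Ratios: 25 / 5 = 5.0
This is a geometric sequence with common ratio r = 5.
Next term = 125 * 5 = 625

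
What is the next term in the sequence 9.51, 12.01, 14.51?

Differences: 12.01 - 9.51 = 2.5
This is an arithmetic sequence with common difference d = 2.5.
Next term = 14.51 + 2.5 = 17.01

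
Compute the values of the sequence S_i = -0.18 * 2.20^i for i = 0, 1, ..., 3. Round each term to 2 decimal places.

This is a geometric sequence.
i=0: S_0 = -0.18 * 2.2^0 = -0.18
i=1: S_1 = -0.18 * 2.2^1 ≈ -0.4
i=2: S_2 = -0.18 * 2.2^2 ≈ -0.87
i=3: S_3 = -0.18 * 2.2^3 ≈ -1.92
The first 4 terms are: [-0.18, -0.4, -0.87, -1.92]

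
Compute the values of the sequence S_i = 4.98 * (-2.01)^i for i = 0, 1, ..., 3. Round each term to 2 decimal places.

This is a geometric sequence.
i=0: S_0 = 4.98 * (-2.01)^0 = 4.98
i=1: S_1 = 4.98 * (-2.01)^1 ≈ -10.01
i=2: S_2 = 4.98 * (-2.01)^2 ≈ 20.12
i=3: S_3 = 4.98 * (-2.01)^3 ≈ -40.44
The first 4 terms are: [4.98, -10.01, 20.12, -40.44]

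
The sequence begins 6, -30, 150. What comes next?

Ratios: -30 / 6 = -5.0
This is a geometric sequence with common ratio r = -5.
Next term = 150 * -5 = -750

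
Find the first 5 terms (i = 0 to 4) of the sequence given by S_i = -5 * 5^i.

This is a geometric sequence.
i=0: S_0 = -5 * 5^0 = -5
i=1: S_1 = -5 * 5^1 = -25
i=2: S_2 = -5 * 5^2 = -125
i=3: S_3 = -5 * 5^3 = -625
i=4: S_4 = -5 * 5^4 = -3125
The first 5 terms are: [-5, -25, -125, -625, -3125]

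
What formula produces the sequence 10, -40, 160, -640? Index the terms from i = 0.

Check ratios: -40 / 10 = -4.0
Common ratio r = -4.
First term a = 10.
Formula: S_i = 10 * (-4)^i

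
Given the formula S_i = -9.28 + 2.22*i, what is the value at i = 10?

S_10 = -9.28 + 2.22*10 = -9.28 + 22.2 = 12.92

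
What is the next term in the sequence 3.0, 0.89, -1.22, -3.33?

Differences: 0.89 - 3.0 = -2.11
This is an arithmetic sequence with common difference d = -2.11.
Next term = -3.33 + -2.11 = -5.44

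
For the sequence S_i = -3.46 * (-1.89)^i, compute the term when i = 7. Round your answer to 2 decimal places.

S_7 = -3.46 * (-1.89)^7 ≈ -3.46 * -86.1455 ≈ 298.06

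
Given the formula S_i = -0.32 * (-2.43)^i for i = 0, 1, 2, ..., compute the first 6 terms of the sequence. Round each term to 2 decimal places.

This is a geometric sequence.
i=0: S_0 = -0.32 * (-2.43)^0 = -0.32
i=1: S_1 = -0.32 * (-2.43)^1 ≈ 0.78
i=2: S_2 = -0.32 * (-2.43)^2 ≈ -1.89
i=3: S_3 = -0.32 * (-2.43)^3 ≈ 4.59
i=4: S_4 = -0.32 * (-2.43)^4 ≈ -11.16
i=5: S_5 = -0.32 * (-2.43)^5 ≈ 27.11
The first 6 terms are: [-0.32, 0.78, -1.89, 4.59, -11.16, 27.11]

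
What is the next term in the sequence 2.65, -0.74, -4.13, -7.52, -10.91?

Differences: -0.74 - 2.65 = -3.39
This is an arithmetic sequence with common difference d = -3.39.
Next term = -10.91 + -3.39 = -14.3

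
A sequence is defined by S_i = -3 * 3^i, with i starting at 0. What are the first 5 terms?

This is a geometric sequence.
i=0: S_0 = -3 * 3^0 = -3
i=1: S_1 = -3 * 3^1 = -9
i=2: S_2 = -3 * 3^2 = -27
i=3: S_3 = -3 * 3^3 = -81
i=4: S_4 = -3 * 3^4 = -243
The first 5 terms are: [-3, -9, -27, -81, -243]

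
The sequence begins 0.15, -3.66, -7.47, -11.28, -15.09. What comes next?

Differences: -3.66 - 0.15 = -3.81
This is an arithmetic sequence with common difference d = -3.81.
Next term = -15.09 + -3.81 = -18.9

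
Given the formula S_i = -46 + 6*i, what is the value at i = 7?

S_7 = -46 + 6*7 = -46 + 42 = -4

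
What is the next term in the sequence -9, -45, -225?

Ratios: -45 / -9 = 5.0
This is a geometric sequence with common ratio r = 5.
Next term = -225 * 5 = -1125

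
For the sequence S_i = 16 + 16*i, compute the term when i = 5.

S_5 = 16 + 16*5 = 16 + 80 = 96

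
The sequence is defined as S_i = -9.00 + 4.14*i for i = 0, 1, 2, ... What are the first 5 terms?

This is an arithmetic sequence.
i=0: S_0 = -9.0 + 4.14*0 = -9.0
i=1: S_1 = -9.0 + 4.14*1 = -4.86
i=2: S_2 = -9.0 + 4.14*2 = -0.72
i=3: S_3 = -9.0 + 4.14*3 = 3.42
i=4: S_4 = -9.0 + 4.14*4 = 7.56
The first 5 terms are: [-9.0, -4.86, -0.72, 3.42, 7.56]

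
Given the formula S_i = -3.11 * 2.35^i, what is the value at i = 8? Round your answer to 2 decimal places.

S_8 = -3.11 * 2.35^8 ≈ -3.11 * 930.1284 ≈ -2892.7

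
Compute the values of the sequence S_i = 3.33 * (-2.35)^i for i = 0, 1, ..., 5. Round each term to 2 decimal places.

This is a geometric sequence.
i=0: S_0 = 3.33 * (-2.35)^0 = 3.33
i=1: S_1 = 3.33 * (-2.35)^1 ≈ -7.83
i=2: S_2 = 3.33 * (-2.35)^2 ≈ 18.39
i=3: S_3 = 3.33 * (-2.35)^3 ≈ -43.22
i=4: S_4 = 3.33 * (-2.35)^4 ≈ 101.56
i=5: S_5 = 3.33 * (-2.35)^5 ≈ -238.66
The first 6 terms are: [3.33, -7.83, 18.39, -43.22, 101.56, -238.66]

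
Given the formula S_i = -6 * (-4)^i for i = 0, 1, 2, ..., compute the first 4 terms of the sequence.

This is a geometric sequence.
i=0: S_0 = -6 * (-4)^0 = -6
i=1: S_1 = -6 * (-4)^1 = 24
i=2: S_2 = -6 * (-4)^2 = -96
i=3: S_3 = -6 * (-4)^3 = 384
The first 4 terms are: [-6, 24, -96, 384]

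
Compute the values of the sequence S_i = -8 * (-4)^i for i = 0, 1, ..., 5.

This is a geometric sequence.
i=0: S_0 = -8 * (-4)^0 = -8
i=1: S_1 = -8 * (-4)^1 = 32
i=2: S_2 = -8 * (-4)^2 = -128
i=3: S_3 = -8 * (-4)^3 = 512
i=4: S_4 = -8 * (-4)^4 = -2048
i=5: S_5 = -8 * (-4)^5 = 8192
The first 6 terms are: [-8, 32, -128, 512, -2048, 8192]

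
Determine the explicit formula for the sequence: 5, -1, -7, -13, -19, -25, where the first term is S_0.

Check differences: -1 - 5 = -6
-7 - -1 = -6
Common difference d = -6.
First term a = 5.
Formula: S_i = 5 - 6*i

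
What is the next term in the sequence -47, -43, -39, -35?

Differences: -43 - -47 = 4
This is an arithmetic sequence with common difference d = 4.
Next term = -35 + 4 = -31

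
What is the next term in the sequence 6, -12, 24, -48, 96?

Ratios: -12 / 6 = -2.0
This is a geometric sequence with common ratio r = -2.
Next term = 96 * -2 = -192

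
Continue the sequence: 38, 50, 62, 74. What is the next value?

Differences: 50 - 38 = 12
This is an arithmetic sequence with common difference d = 12.
Next term = 74 + 12 = 86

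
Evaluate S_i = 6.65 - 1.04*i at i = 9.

S_9 = 6.65 + -1.04*9 = 6.65 + -9.36 = -2.71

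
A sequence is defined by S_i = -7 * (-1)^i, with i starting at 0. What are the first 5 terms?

This is a geometric sequence.
i=0: S_0 = -7 * (-1)^0 = -7
i=1: S_1 = -7 * (-1)^1 = 7
i=2: S_2 = -7 * (-1)^2 = -7
i=3: S_3 = -7 * (-1)^3 = 7
i=4: S_4 = -7 * (-1)^4 = -7
The first 5 terms are: [-7, 7, -7, 7, -7]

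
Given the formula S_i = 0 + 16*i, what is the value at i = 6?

S_6 = 0 + 16*6 = 0 + 96 = 96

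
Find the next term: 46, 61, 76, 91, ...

Differences: 61 - 46 = 15
This is an arithmetic sequence with common difference d = 15.
Next term = 91 + 15 = 106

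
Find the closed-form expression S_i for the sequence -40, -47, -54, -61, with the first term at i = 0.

Check differences: -47 - -40 = -7
-54 - -47 = -7
Common difference d = -7.
First term a = -40.
Formula: S_i = -40 - 7*i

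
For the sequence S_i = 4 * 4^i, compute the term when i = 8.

S_8 = 4 * 4^8 = 4 * 65536 = 262144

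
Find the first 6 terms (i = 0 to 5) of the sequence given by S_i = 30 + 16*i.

This is an arithmetic sequence.
i=0: S_0 = 30 + 16*0 = 30
i=1: S_1 = 30 + 16*1 = 46
i=2: S_2 = 30 + 16*2 = 62
i=3: S_3 = 30 + 16*3 = 78
i=4: S_4 = 30 + 16*4 = 94
i=5: S_5 = 30 + 16*5 = 110
The first 6 terms are: [30, 46, 62, 78, 94, 110]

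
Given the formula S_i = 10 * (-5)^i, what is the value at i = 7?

S_7 = 10 * (-5)^7 = 10 * -78125 = -781250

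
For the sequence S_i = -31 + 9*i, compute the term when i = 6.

S_6 = -31 + 9*6 = -31 + 54 = 23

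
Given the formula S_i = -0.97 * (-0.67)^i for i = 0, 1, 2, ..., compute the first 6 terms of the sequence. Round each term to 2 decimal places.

This is a geometric sequence.
i=0: S_0 = -0.97 * (-0.67)^0 = -0.97
i=1: S_1 = -0.97 * (-0.67)^1 ≈ 0.65
i=2: S_2 = -0.97 * (-0.67)^2 ≈ -0.44
i=3: S_3 = -0.97 * (-0.67)^3 ≈ 0.29
i=4: S_4 = -0.97 * (-0.67)^4 ≈ -0.2
i=5: S_5 = -0.97 * (-0.67)^5 ≈ 0.13
The first 6 terms are: [-0.97, 0.65, -0.44, 0.29, -0.2, 0.13]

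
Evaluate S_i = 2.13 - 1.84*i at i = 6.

S_6 = 2.13 + -1.84*6 = 2.13 + -11.04 = -8.91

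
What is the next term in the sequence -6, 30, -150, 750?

Ratios: 30 / -6 = -5.0
This is a geometric sequence with common ratio r = -5.
Next term = 750 * -5 = -3750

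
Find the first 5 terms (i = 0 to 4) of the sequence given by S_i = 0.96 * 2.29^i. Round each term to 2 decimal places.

This is a geometric sequence.
i=0: S_0 = 0.96 * 2.29^0 = 0.96
i=1: S_1 = 0.96 * 2.29^1 ≈ 2.2
i=2: S_2 = 0.96 * 2.29^2 ≈ 5.03
i=3: S_3 = 0.96 * 2.29^3 ≈ 11.53
i=4: S_4 = 0.96 * 2.29^4 ≈ 26.4
The first 5 terms are: [0.96, 2.2, 5.03, 11.53, 26.4]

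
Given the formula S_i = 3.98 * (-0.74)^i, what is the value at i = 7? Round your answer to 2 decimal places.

S_7 = 3.98 * (-0.74)^7 ≈ 3.98 * -0.1215 ≈ -0.48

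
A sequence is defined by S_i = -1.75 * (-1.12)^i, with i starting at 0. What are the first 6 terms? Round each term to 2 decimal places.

This is a geometric sequence.
i=0: S_0 = -1.75 * (-1.12)^0 = -1.75
i=1: S_1 = -1.75 * (-1.12)^1 = 1.96
i=2: S_2 = -1.75 * (-1.12)^2 ≈ -2.2
i=3: S_3 = -1.75 * (-1.12)^3 ≈ 2.46
i=4: S_4 = -1.75 * (-1.12)^4 ≈ -2.75
i=5: S_5 = -1.75 * (-1.12)^5 ≈ 3.08
The first 6 terms are: [-1.75, 1.96, -2.2, 2.46, -2.75, 3.08]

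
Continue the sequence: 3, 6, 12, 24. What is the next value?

Ratios: 6 / 3 = 2.0
This is a geometric sequence with common ratio r = 2.
Next term = 24 * 2 = 48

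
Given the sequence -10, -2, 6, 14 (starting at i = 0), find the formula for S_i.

Check differences: -2 - -10 = 8
6 - -2 = 8
Common difference d = 8.
First term a = -10.
Formula: S_i = -10 + 8*i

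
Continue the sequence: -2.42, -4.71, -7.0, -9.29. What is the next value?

Differences: -4.71 - -2.42 = -2.29
This is an arithmetic sequence with common difference d = -2.29.
Next term = -9.29 + -2.29 = -11.58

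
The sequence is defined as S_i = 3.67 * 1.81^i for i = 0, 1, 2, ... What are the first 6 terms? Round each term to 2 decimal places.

This is a geometric sequence.
i=0: S_0 = 3.67 * 1.81^0 = 3.67
i=1: S_1 = 3.67 * 1.81^1 ≈ 6.64
i=2: S_2 = 3.67 * 1.81^2 ≈ 12.02
i=3: S_3 = 3.67 * 1.81^3 ≈ 21.76
i=4: S_4 = 3.67 * 1.81^4 ≈ 39.39
i=5: S_5 = 3.67 * 1.81^5 ≈ 71.29
The first 6 terms are: [3.67, 6.64, 12.02, 21.76, 39.39, 71.29]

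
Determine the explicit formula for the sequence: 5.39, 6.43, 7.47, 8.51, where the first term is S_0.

Check differences: 6.43 - 5.39 = 1.04
7.47 - 6.43 = 1.04
Common difference d = 1.04.
First term a = 5.39.
Formula: S_i = 5.39 + 1.04*i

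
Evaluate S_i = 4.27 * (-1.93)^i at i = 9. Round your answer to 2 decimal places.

S_9 = 4.27 * (-1.93)^9 ≈ 4.27 * -371.5487 ≈ -1586.51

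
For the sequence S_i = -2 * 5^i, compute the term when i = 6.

S_6 = -2 * 5^6 = -2 * 15625 = -31250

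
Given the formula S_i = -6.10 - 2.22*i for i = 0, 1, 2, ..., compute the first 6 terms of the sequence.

This is an arithmetic sequence.
i=0: S_0 = -6.1 + -2.22*0 = -6.1
i=1: S_1 = -6.1 + -2.22*1 = -8.32
i=2: S_2 = -6.1 + -2.22*2 = -10.54
i=3: S_3 = -6.1 + -2.22*3 = -12.76
i=4: S_4 = -6.1 + -2.22*4 = -14.98
i=5: S_5 = -6.1 + -2.22*5 = -17.2
The first 6 terms are: [-6.1, -8.32, -10.54, -12.76, -14.98, -17.2]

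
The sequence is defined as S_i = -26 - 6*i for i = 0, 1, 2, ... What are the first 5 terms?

This is an arithmetic sequence.
i=0: S_0 = -26 + -6*0 = -26
i=1: S_1 = -26 + -6*1 = -32
i=2: S_2 = -26 + -6*2 = -38
i=3: S_3 = -26 + -6*3 = -44
i=4: S_4 = -26 + -6*4 = -50
The first 5 terms are: [-26, -32, -38, -44, -50]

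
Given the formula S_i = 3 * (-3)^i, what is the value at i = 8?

S_8 = 3 * (-3)^8 = 3 * 6561 = 19683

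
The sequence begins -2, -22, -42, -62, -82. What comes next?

Differences: -22 - -2 = -20
This is an arithmetic sequence with common difference d = -20.
Next term = -82 + -20 = -102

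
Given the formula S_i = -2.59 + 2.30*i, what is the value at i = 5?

S_5 = -2.59 + 2.3*5 = -2.59 + 11.5 = 8.91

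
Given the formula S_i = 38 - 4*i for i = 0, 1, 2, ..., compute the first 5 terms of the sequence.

This is an arithmetic sequence.
i=0: S_0 = 38 + -4*0 = 38
i=1: S_1 = 38 + -4*1 = 34
i=2: S_2 = 38 + -4*2 = 30
i=3: S_3 = 38 + -4*3 = 26
i=4: S_4 = 38 + -4*4 = 22
The first 5 terms are: [38, 34, 30, 26, 22]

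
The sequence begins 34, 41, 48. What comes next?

Differences: 41 - 34 = 7
This is an arithmetic sequence with common difference d = 7.
Next term = 48 + 7 = 55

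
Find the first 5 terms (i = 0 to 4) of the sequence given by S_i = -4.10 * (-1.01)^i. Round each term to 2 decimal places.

This is a geometric sequence.
i=0: S_0 = -4.1 * (-1.01)^0 = -4.1
i=1: S_1 = -4.1 * (-1.01)^1 ≈ 4.14
i=2: S_2 = -4.1 * (-1.01)^2 ≈ -4.18
i=3: S_3 = -4.1 * (-1.01)^3 ≈ 4.22
i=4: S_4 = -4.1 * (-1.01)^4 ≈ -4.27
The first 5 terms are: [-4.1, 4.14, -4.18, 4.22, -4.27]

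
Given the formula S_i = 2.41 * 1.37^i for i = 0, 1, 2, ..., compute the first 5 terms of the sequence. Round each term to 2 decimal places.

This is a geometric sequence.
i=0: S_0 = 2.41 * 1.37^0 = 2.41
i=1: S_1 = 2.41 * 1.37^1 ≈ 3.3
i=2: S_2 = 2.41 * 1.37^2 ≈ 4.52
i=3: S_3 = 2.41 * 1.37^3 ≈ 6.2
i=4: S_4 = 2.41 * 1.37^4 ≈ 8.49
The first 5 terms are: [2.41, 3.3, 4.52, 6.2, 8.49]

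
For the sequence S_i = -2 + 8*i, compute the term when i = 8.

S_8 = -2 + 8*8 = -2 + 64 = 62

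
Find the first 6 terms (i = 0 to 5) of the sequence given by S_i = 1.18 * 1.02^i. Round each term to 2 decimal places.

This is a geometric sequence.
i=0: S_0 = 1.18 * 1.02^0 = 1.18
i=1: S_1 = 1.18 * 1.02^1 ≈ 1.2
i=2: S_2 = 1.18 * 1.02^2 ≈ 1.23
i=3: S_3 = 1.18 * 1.02^3 ≈ 1.25
i=4: S_4 = 1.18 * 1.02^4 ≈ 1.28
i=5: S_5 = 1.18 * 1.02^5 ≈ 1.3
The first 6 terms are: [1.18, 1.2, 1.23, 1.25, 1.28, 1.3]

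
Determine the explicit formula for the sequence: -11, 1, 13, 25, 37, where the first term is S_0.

Check differences: 1 - -11 = 12
13 - 1 = 12
Common difference d = 12.
First term a = -11.
Formula: S_i = -11 + 12*i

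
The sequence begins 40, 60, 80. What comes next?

Differences: 60 - 40 = 20
This is an arithmetic sequence with common difference d = 20.
Next term = 80 + 20 = 100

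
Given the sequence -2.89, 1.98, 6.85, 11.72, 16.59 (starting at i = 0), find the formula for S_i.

Check differences: 1.98 - -2.89 = 4.87
6.85 - 1.98 = 4.87
Common difference d = 4.87.
First term a = -2.89.
Formula: S_i = -2.89 + 4.87*i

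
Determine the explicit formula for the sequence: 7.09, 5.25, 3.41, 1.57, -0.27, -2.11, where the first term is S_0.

Check differences: 5.25 - 7.09 = -1.84
3.41 - 5.25 = -1.84
Common difference d = -1.84.
First term a = 7.09.
Formula: S_i = 7.09 - 1.84*i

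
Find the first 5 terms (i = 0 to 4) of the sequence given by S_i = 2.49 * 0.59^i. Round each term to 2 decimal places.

This is a geometric sequence.
i=0: S_0 = 2.49 * 0.59^0 = 2.49
i=1: S_1 = 2.49 * 0.59^1 ≈ 1.47
i=2: S_2 = 2.49 * 0.59^2 ≈ 0.87
i=3: S_3 = 2.49 * 0.59^3 ≈ 0.51
i=4: S_4 = 2.49 * 0.59^4 ≈ 0.3
The first 5 terms are: [2.49, 1.47, 0.87, 0.51, 0.3]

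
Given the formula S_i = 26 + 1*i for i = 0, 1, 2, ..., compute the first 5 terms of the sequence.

This is an arithmetic sequence.
i=0: S_0 = 26 + 1*0 = 26
i=1: S_1 = 26 + 1*1 = 27
i=2: S_2 = 26 + 1*2 = 28
i=3: S_3 = 26 + 1*3 = 29
i=4: S_4 = 26 + 1*4 = 30
The first 5 terms are: [26, 27, 28, 29, 30]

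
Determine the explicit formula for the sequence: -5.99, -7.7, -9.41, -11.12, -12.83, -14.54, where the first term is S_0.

Check differences: -7.7 - -5.99 = -1.71
-9.41 - -7.7 = -1.71
Common difference d = -1.71.
First term a = -5.99.
Formula: S_i = -5.99 - 1.71*i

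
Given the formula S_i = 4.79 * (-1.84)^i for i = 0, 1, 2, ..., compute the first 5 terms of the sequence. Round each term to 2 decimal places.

This is a geometric sequence.
i=0: S_0 = 4.79 * (-1.84)^0 = 4.79
i=1: S_1 = 4.79 * (-1.84)^1 ≈ -8.81
i=2: S_2 = 4.79 * (-1.84)^2 ≈ 16.22
i=3: S_3 = 4.79 * (-1.84)^3 ≈ -29.84
i=4: S_4 = 4.79 * (-1.84)^4 ≈ 54.9
The first 5 terms are: [4.79, -8.81, 16.22, -29.84, 54.9]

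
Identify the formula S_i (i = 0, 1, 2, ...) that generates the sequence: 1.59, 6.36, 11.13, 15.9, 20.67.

Check differences: 6.36 - 1.59 = 4.77
11.13 - 6.36 = 4.77
Common difference d = 4.77.
First term a = 1.59.
Formula: S_i = 1.59 + 4.77*i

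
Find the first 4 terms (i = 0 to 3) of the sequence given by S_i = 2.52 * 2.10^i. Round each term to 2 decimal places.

This is a geometric sequence.
i=0: S_0 = 2.52 * 2.1^0 = 2.52
i=1: S_1 = 2.52 * 2.1^1 ≈ 5.29
i=2: S_2 = 2.52 * 2.1^2 ≈ 11.11
i=3: S_3 = 2.52 * 2.1^3 ≈ 23.34
The first 4 terms are: [2.52, 5.29, 11.11, 23.34]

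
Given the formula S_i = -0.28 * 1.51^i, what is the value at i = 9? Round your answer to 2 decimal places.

S_9 = -0.28 * 1.51^9 ≈ -0.28 * 40.8124 ≈ -11.43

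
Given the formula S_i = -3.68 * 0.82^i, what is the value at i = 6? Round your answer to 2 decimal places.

S_6 = -3.68 * 0.82^6 ≈ -3.68 * 0.304 ≈ -1.12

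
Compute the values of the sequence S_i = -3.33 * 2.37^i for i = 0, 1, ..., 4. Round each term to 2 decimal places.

This is a geometric sequence.
i=0: S_0 = -3.33 * 2.37^0 = -3.33
i=1: S_1 = -3.33 * 2.37^1 ≈ -7.89
i=2: S_2 = -3.33 * 2.37^2 ≈ -18.7
i=3: S_3 = -3.33 * 2.37^3 ≈ -44.33
i=4: S_4 = -3.33 * 2.37^4 ≈ -105.06
The first 5 terms are: [-3.33, -7.89, -18.7, -44.33, -105.06]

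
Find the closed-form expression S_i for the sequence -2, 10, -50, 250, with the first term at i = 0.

Check ratios: 10 / -2 = -5.0
Common ratio r = -5.
First term a = -2.
Formula: S_i = -2 * (-5)^i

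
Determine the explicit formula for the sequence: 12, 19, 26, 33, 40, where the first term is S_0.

Check differences: 19 - 12 = 7
26 - 19 = 7
Common difference d = 7.
First term a = 12.
Formula: S_i = 12 + 7*i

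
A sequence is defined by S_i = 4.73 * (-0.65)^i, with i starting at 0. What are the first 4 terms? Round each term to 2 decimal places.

This is a geometric sequence.
i=0: S_0 = 4.73 * (-0.65)^0 = 4.73
i=1: S_1 = 4.73 * (-0.65)^1 ≈ -3.07
i=2: S_2 = 4.73 * (-0.65)^2 ≈ 2.0
i=3: S_3 = 4.73 * (-0.65)^3 ≈ -1.3
The first 4 terms are: [4.73, -3.07, 2.0, -1.3]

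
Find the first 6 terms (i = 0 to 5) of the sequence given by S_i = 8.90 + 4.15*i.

This is an arithmetic sequence.
i=0: S_0 = 8.9 + 4.15*0 = 8.9
i=1: S_1 = 8.9 + 4.15*1 = 13.05
i=2: S_2 = 8.9 + 4.15*2 = 17.2
i=3: S_3 = 8.9 + 4.15*3 = 21.35
i=4: S_4 = 8.9 + 4.15*4 = 25.5
i=5: S_5 = 8.9 + 4.15*5 = 29.65
The first 6 terms are: [8.9, 13.05, 17.2, 21.35, 25.5, 29.65]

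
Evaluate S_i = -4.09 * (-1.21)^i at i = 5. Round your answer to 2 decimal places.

S_5 = -4.09 * (-1.21)^5 ≈ -4.09 * -2.5937 ≈ 10.61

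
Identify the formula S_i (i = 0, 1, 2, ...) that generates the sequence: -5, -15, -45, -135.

Check ratios: -15 / -5 = 3.0
Common ratio r = 3.
First term a = -5.
Formula: S_i = -5 * 3^i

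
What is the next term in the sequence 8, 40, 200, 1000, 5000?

Ratios: 40 / 8 = 5.0
This is a geometric sequence with common ratio r = 5.
Next term = 5000 * 5 = 25000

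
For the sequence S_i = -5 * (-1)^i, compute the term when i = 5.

S_5 = -5 * (-1)^5 = -5 * -1 = 5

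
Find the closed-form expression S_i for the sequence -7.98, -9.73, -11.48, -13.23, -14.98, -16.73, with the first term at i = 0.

Check differences: -9.73 - -7.98 = -1.75
-11.48 - -9.73 = -1.75
Common difference d = -1.75.
First term a = -7.98.
Formula: S_i = -7.98 - 1.75*i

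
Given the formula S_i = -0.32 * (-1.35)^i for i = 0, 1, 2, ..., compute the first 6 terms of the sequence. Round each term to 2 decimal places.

This is a geometric sequence.
i=0: S_0 = -0.32 * (-1.35)^0 = -0.32
i=1: S_1 = -0.32 * (-1.35)^1 ≈ 0.43
i=2: S_2 = -0.32 * (-1.35)^2 ≈ -0.58
i=3: S_3 = -0.32 * (-1.35)^3 ≈ 0.79
i=4: S_4 = -0.32 * (-1.35)^4 ≈ -1.06
i=5: S_5 = -0.32 * (-1.35)^5 ≈ 1.43
The first 6 terms are: [-0.32, 0.43, -0.58, 0.79, -1.06, 1.43]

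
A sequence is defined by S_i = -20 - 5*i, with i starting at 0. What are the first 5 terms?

This is an arithmetic sequence.
i=0: S_0 = -20 + -5*0 = -20
i=1: S_1 = -20 + -5*1 = -25
i=2: S_2 = -20 + -5*2 = -30
i=3: S_3 = -20 + -5*3 = -35
i=4: S_4 = -20 + -5*4 = -40
The first 5 terms are: [-20, -25, -30, -35, -40]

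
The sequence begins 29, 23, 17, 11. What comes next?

Differences: 23 - 29 = -6
This is an arithmetic sequence with common difference d = -6.
Next term = 11 + -6 = 5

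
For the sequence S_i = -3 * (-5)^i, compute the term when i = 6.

S_6 = -3 * (-5)^6 = -3 * 15625 = -46875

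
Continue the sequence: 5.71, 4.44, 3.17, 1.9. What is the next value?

Differences: 4.44 - 5.71 = -1.27
This is an arithmetic sequence with common difference d = -1.27.
Next term = 1.9 + -1.27 = 0.63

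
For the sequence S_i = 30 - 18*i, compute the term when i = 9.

S_9 = 30 + -18*9 = 30 + -162 = -132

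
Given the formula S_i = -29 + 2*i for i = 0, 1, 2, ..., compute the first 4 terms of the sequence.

This is an arithmetic sequence.
i=0: S_0 = -29 + 2*0 = -29
i=1: S_1 = -29 + 2*1 = -27
i=2: S_2 = -29 + 2*2 = -25
i=3: S_3 = -29 + 2*3 = -23
The first 4 terms are: [-29, -27, -25, -23]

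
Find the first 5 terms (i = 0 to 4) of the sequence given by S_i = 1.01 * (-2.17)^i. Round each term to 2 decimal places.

This is a geometric sequence.
i=0: S_0 = 1.01 * (-2.17)^0 = 1.01
i=1: S_1 = 1.01 * (-2.17)^1 ≈ -2.19
i=2: S_2 = 1.01 * (-2.17)^2 ≈ 4.76
i=3: S_3 = 1.01 * (-2.17)^3 ≈ -10.32
i=4: S_4 = 1.01 * (-2.17)^4 ≈ 22.4
The first 5 terms are: [1.01, -2.19, 4.76, -10.32, 22.4]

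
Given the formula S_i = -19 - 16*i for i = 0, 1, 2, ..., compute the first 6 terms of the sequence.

This is an arithmetic sequence.
i=0: S_0 = -19 + -16*0 = -19
i=1: S_1 = -19 + -16*1 = -35
i=2: S_2 = -19 + -16*2 = -51
i=3: S_3 = -19 + -16*3 = -67
i=4: S_4 = -19 + -16*4 = -83
i=5: S_5 = -19 + -16*5 = -99
The first 6 terms are: [-19, -35, -51, -67, -83, -99]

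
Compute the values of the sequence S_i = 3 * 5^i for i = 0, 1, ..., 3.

This is a geometric sequence.
i=0: S_0 = 3 * 5^0 = 3
i=1: S_1 = 3 * 5^1 = 15
i=2: S_2 = 3 * 5^2 = 75
i=3: S_3 = 3 * 5^3 = 375
The first 4 terms are: [3, 15, 75, 375]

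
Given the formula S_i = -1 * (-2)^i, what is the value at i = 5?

S_5 = -1 * (-2)^5 = -1 * -32 = 32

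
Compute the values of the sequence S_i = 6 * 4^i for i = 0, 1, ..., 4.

This is a geometric sequence.
i=0: S_0 = 6 * 4^0 = 6
i=1: S_1 = 6 * 4^1 = 24
i=2: S_2 = 6 * 4^2 = 96
i=3: S_3 = 6 * 4^3 = 384
i=4: S_4 = 6 * 4^4 = 1536
The first 5 terms are: [6, 24, 96, 384, 1536]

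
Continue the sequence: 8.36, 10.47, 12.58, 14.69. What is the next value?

Differences: 10.47 - 8.36 = 2.11
This is an arithmetic sequence with common difference d = 2.11.
Next term = 14.69 + 2.11 = 16.8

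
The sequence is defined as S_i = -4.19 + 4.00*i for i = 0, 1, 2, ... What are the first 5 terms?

This is an arithmetic sequence.
i=0: S_0 = -4.19 + 4.0*0 = -4.19
i=1: S_1 = -4.19 + 4.0*1 = -0.19
i=2: S_2 = -4.19 + 4.0*2 = 3.81
i=3: S_3 = -4.19 + 4.0*3 = 7.81
i=4: S_4 = -4.19 + 4.0*4 = 11.81
The first 5 terms are: [-4.19, -0.19, 3.81, 7.81, 11.81]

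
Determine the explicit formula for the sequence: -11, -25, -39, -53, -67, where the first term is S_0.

Check differences: -25 - -11 = -14
-39 - -25 = -14
Common difference d = -14.
First term a = -11.
Formula: S_i = -11 - 14*i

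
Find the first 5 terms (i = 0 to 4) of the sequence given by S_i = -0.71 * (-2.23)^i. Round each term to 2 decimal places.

This is a geometric sequence.
i=0: S_0 = -0.71 * (-2.23)^0 = -0.71
i=1: S_1 = -0.71 * (-2.23)^1 ≈ 1.58
i=2: S_2 = -0.71 * (-2.23)^2 ≈ -3.53
i=3: S_3 = -0.71 * (-2.23)^3 ≈ 7.87
i=4: S_4 = -0.71 * (-2.23)^4 ≈ -17.56
The first 5 terms are: [-0.71, 1.58, -3.53, 7.87, -17.56]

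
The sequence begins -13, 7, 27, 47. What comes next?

Differences: 7 - -13 = 20
This is an arithmetic sequence with common difference d = 20.
Next term = 47 + 20 = 67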